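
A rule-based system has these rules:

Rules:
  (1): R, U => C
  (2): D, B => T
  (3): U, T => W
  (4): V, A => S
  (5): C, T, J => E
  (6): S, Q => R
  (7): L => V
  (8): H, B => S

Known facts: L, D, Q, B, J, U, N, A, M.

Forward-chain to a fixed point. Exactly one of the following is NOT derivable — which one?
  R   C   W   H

Round 1 — (2), (7), derive T, V.
Round 2 — (3), (4), derive W, S.
Round 3 — (6), derive R.
Round 4 — (1), derive C.
Round 5 — (5), derive E.
Derived: W (round 2), R (round 3), C (round 4). H never appears in any round.

H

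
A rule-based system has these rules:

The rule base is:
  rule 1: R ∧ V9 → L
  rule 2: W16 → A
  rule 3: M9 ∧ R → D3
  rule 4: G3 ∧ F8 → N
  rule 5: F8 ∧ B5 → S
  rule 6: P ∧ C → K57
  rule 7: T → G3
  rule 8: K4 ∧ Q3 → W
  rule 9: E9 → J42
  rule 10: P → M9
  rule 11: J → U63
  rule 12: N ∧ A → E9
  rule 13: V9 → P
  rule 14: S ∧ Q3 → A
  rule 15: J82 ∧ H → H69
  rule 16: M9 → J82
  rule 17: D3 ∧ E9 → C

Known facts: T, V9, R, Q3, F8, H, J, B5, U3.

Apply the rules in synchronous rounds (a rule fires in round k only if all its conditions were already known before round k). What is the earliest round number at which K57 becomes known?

Round 1: rule 1 [R ∧ V9 → L]; rule 5 [F8 ∧ B5 → S]; rule 7 [T → G3]; rule 11 [J → U63]; rule 13 [V9 → P]. Adds L, S, G3, U63, P.
Round 2: rule 4 [G3 ∧ F8 → N]; rule 10 [P → M9]; rule 14 [S ∧ Q3 → A]. Adds N, M9, A.
Round 3: rule 3 [M9 ∧ R → D3]; rule 12 [N ∧ A → E9]; rule 16 [M9 → J82]. Adds D3, E9, J82.
Round 4: rule 9 [E9 → J42]; rule 15 [J82 ∧ H → H69]; rule 17 [D3 ∧ E9 → C]. Adds J42, H69, C.
Round 5: rule 6 [P ∧ C → K57]. Adds K57.
K57 first appears in round 5.

5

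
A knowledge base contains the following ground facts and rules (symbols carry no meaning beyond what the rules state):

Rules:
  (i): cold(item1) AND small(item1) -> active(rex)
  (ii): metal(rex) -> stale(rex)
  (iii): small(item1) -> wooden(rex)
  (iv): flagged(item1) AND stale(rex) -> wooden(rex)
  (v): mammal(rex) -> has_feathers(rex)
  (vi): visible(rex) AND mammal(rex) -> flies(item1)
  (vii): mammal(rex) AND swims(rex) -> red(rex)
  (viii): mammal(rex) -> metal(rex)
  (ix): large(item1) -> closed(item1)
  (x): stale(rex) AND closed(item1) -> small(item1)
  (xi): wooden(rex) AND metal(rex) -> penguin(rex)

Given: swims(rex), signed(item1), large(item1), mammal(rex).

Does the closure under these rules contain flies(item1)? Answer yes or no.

no

Round 1: (v) [mammal(rex) -> has_feathers(rex)]; (vii) [mammal(rex) AND swims(rex) -> red(rex)]; (viii) [mammal(rex) -> metal(rex)]; (ix) [large(item1) -> closed(item1)]. New: has_feathers(rex), red(rex), metal(rex), closed(item1).
Round 2: (ii) [metal(rex) -> stale(rex)]. New: stale(rex).
Round 3: (x) [stale(rex) AND closed(item1) -> small(item1)]. New: small(item1).
Round 4: (iii) [small(item1) -> wooden(rex)]. New: wooden(rex).
Round 5: (xi) [wooden(rex) AND metal(rex) -> penguin(rex)]. New: penguin(rex).
Fixed point reached. flies(item1) is concluded only by (vi); (vi) needs visible(rex) (never derived).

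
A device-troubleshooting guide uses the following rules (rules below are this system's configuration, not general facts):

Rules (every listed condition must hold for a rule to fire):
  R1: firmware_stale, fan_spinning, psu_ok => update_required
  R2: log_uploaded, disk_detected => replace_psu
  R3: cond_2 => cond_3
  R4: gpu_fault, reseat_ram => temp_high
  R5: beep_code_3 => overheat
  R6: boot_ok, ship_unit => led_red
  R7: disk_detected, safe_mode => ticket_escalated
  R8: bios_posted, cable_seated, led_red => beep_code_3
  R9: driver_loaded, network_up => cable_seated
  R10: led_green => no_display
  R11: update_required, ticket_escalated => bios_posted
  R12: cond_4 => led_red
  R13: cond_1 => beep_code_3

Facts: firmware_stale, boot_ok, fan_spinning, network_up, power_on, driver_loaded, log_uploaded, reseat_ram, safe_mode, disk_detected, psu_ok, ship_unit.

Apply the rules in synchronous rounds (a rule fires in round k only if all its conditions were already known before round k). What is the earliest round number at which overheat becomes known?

4

Round 1: R1 [firmware_stale, fan_spinning, psu_ok => update_required]; R2 [log_uploaded, disk_detected => replace_psu]; R6 [boot_ok, ship_unit => led_red]; R7 [disk_detected, safe_mode => ticket_escalated]; R9 [driver_loaded, network_up => cable_seated]. Adds update_required, replace_psu, led_red, ticket_escalated, cable_seated.
Round 2: R11 [update_required, ticket_escalated => bios_posted]. Adds bios_posted.
Round 3: R8 [bios_posted, cable_seated, led_red => beep_code_3]. Adds beep_code_3.
Round 4: R5 [beep_code_3 => overheat]. Adds overheat.
overheat first appears in round 4.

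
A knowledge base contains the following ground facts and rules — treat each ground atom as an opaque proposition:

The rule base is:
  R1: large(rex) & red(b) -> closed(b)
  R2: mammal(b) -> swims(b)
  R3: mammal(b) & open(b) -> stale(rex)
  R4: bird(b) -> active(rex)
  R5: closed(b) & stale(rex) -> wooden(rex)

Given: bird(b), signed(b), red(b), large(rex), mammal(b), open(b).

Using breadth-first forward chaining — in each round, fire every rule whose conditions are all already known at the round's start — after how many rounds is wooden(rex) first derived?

Round 1 fires R1, R2, R3, R4, giving closed(b), swims(b), stale(rex), active(rex).
Round 2 fires R5, giving wooden(rex).
wooden(rex) first appears in round 2.

2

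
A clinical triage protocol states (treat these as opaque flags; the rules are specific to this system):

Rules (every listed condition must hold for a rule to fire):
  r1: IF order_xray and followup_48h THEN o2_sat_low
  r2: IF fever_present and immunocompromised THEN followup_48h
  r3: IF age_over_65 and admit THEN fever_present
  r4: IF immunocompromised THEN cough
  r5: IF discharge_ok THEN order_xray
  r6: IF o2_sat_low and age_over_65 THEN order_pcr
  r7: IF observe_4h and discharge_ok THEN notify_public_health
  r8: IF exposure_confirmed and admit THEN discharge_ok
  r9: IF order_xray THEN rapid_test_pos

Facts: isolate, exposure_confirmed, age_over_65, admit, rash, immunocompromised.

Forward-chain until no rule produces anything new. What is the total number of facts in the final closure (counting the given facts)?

14

Round 1: r3 [IF age_over_65 and admit THEN fever_present]; r4 [IF immunocompromised THEN cough]; r8 [IF exposure_confirmed and admit THEN discharge_ok]. New: fever_present, cough, discharge_ok.
Round 2: r2 [IF fever_present and immunocompromised THEN followup_48h]; r5 [IF discharge_ok THEN order_xray]. New: followup_48h, order_xray.
Round 3: r1 [IF order_xray and followup_48h THEN o2_sat_low]; r9 [IF order_xray THEN rapid_test_pos]. New: o2_sat_low, rapid_test_pos.
Round 4: r6 [IF o2_sat_low and age_over_65 THEN order_pcr]. New: order_pcr.
Closure: {admit, age_over_65, cough, discharge_ok, exposure_confirmed, fever_present, followup_48h, immunocompromised, isolate, o2_sat_low, order_pcr, order_xray, rapid_test_pos, rash} — 14 facts.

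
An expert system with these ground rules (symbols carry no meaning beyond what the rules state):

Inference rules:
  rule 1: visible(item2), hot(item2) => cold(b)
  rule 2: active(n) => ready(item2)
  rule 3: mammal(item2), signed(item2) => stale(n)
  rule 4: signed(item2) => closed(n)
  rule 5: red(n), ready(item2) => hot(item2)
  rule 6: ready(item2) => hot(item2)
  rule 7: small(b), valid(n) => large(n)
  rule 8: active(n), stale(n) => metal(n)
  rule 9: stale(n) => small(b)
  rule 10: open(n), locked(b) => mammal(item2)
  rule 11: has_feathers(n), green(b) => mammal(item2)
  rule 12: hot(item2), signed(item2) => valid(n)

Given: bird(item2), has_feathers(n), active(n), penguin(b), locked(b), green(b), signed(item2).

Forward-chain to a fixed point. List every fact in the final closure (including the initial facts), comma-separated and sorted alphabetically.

active(n), bird(item2), closed(n), green(b), has_feathers(n), hot(item2), large(n), locked(b), mammal(item2), metal(n), penguin(b), ready(item2), signed(item2), small(b), stale(n), valid(n)

Round 1: rule 2 [active(n) => ready(item2)]; rule 4 [signed(item2) => closed(n)]; rule 11 [has_feathers(n), green(b) => mammal(item2)]. New: ready(item2), closed(n), mammal(item2).
Round 2: rule 3 [mammal(item2), signed(item2) => stale(n)]; rule 6 [ready(item2) => hot(item2)]. New: stale(n), hot(item2).
Round 3: rule 8 [active(n), stale(n) => metal(n)]; rule 9 [stale(n) => small(b)]; rule 12 [hot(item2), signed(item2) => valid(n)]. New: metal(n), small(b), valid(n).
Round 4: rule 7 [small(b), valid(n) => large(n)]. New: large(n).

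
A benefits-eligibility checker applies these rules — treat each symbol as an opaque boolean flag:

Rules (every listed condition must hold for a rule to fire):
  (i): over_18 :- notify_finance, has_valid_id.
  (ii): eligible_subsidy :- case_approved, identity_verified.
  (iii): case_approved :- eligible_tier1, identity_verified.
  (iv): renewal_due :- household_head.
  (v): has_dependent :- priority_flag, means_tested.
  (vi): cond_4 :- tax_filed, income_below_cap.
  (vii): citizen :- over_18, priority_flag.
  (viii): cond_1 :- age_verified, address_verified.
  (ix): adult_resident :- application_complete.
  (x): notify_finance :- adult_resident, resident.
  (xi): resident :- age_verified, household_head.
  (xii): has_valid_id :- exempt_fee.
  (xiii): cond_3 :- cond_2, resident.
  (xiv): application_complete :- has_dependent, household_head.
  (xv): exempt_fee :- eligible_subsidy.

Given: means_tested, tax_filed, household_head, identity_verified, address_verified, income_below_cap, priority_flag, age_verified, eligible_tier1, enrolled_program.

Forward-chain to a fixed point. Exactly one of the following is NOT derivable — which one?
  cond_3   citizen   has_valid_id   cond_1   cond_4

cond_3

Round 1: (iii) [case_approved :- eligible_tier1, identity_verified.]; (iv) [renewal_due :- household_head.]; (v) [has_dependent :- priority_flag, means_tested.]; (vi) [cond_4 :- tax_filed, income_below_cap.]; (viii) [cond_1 :- age_verified, address_verified.]; (xi) [resident :- age_verified, household_head.]. New: case_approved, renewal_due, has_dependent, cond_4, cond_1, resident.
Round 2: (ii) [eligible_subsidy :- case_approved, identity_verified.]; (xiv) [application_complete :- has_dependent, household_head.]. New: eligible_subsidy, application_complete.
Round 3: (ix) [adult_resident :- application_complete.]; (xv) [exempt_fee :- eligible_subsidy.]. New: adult_resident, exempt_fee.
Round 4: (x) [notify_finance :- adult_resident, resident.]; (xii) [has_valid_id :- exempt_fee.]. New: notify_finance, has_valid_id.
Round 5: (i) [over_18 :- notify_finance, has_valid_id.]. New: over_18.
Round 6: (vii) [citizen :- over_18, priority_flag.]. New: citizen.
Derived: has_valid_id (round 4), cond_4 (round 1), citizen (round 6), cond_1 (round 1). cond_3 never appears in any round.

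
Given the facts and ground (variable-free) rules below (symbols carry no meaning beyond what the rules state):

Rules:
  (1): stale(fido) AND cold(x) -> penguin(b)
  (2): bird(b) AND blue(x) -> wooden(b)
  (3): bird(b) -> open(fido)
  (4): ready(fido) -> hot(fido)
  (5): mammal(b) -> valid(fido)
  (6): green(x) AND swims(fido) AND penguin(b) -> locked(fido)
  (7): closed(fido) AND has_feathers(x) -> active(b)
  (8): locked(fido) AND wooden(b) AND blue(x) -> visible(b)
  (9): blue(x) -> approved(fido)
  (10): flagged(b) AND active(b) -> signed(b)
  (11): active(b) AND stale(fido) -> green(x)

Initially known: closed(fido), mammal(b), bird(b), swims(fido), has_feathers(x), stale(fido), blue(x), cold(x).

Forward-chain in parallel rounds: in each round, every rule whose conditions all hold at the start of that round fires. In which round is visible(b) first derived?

4

Round 1 — (1), (2), (3), (5), (7), (9), derive penguin(b), wooden(b), open(fido), valid(fido), active(b), approved(fido).
Round 2 — (11), derive green(x).
Round 3 — (6), derive locked(fido).
Round 4 — (8), derive visible(b).
visible(b) first appears in round 4.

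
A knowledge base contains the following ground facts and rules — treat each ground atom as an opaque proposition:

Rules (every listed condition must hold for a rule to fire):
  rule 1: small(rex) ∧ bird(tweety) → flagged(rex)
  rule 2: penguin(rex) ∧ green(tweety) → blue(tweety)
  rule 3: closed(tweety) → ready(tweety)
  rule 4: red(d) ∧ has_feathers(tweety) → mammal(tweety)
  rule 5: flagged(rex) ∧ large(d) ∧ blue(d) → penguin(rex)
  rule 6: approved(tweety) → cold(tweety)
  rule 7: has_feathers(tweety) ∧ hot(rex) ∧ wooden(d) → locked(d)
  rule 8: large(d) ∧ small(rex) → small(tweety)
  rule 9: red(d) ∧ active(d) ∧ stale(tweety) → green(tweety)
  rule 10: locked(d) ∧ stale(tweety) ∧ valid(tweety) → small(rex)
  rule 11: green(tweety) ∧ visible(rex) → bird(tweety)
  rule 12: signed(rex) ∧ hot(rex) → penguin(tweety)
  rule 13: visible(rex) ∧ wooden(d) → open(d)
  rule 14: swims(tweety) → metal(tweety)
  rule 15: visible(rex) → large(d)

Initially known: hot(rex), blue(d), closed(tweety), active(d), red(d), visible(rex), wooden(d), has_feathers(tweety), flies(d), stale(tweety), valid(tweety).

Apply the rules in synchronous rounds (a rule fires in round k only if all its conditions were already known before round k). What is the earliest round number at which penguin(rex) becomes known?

4

Round 1: rule 3 [closed(tweety) → ready(tweety)]; rule 4 [red(d) ∧ has_feathers(tweety) → mammal(tweety)]; rule 7 [has_feathers(tweety) ∧ hot(rex) ∧ wooden(d) → locked(d)]; rule 9 [red(d) ∧ active(d) ∧ stale(tweety) → green(tweety)]; rule 13 [visible(rex) ∧ wooden(d) → open(d)]; rule 15 [visible(rex) → large(d)]. Adds ready(tweety), mammal(tweety), locked(d), green(tweety), open(d), large(d).
Round 2: rule 10 [locked(d) ∧ stale(tweety) ∧ valid(tweety) → small(rex)]; rule 11 [green(tweety) ∧ visible(rex) → bird(tweety)]. Adds small(rex), bird(tweety).
Round 3: rule 1 [small(rex) ∧ bird(tweety) → flagged(rex)]; rule 8 [large(d) ∧ small(rex) → small(tweety)]. Adds flagged(rex), small(tweety).
Round 4: rule 5 [flagged(rex) ∧ large(d) ∧ blue(d) → penguin(rex)]. Adds penguin(rex).
penguin(rex) first appears in round 4.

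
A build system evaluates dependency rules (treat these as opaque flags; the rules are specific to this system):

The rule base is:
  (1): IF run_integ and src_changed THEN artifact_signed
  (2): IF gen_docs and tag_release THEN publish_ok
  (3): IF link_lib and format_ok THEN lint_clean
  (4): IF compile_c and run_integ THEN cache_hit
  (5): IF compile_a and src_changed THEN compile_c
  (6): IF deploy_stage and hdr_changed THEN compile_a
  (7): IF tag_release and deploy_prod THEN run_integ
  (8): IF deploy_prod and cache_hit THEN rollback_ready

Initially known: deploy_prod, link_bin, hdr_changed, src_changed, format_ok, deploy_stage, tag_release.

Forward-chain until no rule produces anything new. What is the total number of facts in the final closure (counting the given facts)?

Round 1 — (6), (7), derive compile_a, run_integ.
Round 2 — (1), (5), derive artifact_signed, compile_c.
Round 3 — (4), derive cache_hit.
Round 4 — (8), derive rollback_ready.
Closure: {artifact_signed, cache_hit, compile_a, compile_c, deploy_prod, deploy_stage, format_ok, hdr_changed, link_bin, rollback_ready, run_integ, src_changed, tag_release} — 13 facts.

13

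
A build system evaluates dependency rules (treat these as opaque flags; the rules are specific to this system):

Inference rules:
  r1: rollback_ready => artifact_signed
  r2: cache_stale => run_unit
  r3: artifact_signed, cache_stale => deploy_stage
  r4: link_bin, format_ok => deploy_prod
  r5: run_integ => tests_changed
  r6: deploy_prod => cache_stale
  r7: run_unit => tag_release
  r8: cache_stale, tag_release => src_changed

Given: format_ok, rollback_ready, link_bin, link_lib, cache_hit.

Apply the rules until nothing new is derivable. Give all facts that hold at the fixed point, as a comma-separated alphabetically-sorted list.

Round 1: r1 [rollback_ready => artifact_signed]; r4 [link_bin, format_ok => deploy_prod]. New: artifact_signed, deploy_prod.
Round 2: r6 [deploy_prod => cache_stale]. New: cache_stale.
Round 3: r2 [cache_stale => run_unit]; r3 [artifact_signed, cache_stale => deploy_stage]. New: run_unit, deploy_stage.
Round 4: r7 [run_unit => tag_release]. New: tag_release.
Round 5: r8 [cache_stale, tag_release => src_changed]. New: src_changed.

artifact_signed, cache_hit, cache_stale, deploy_prod, deploy_stage, format_ok, link_bin, link_lib, rollback_ready, run_unit, src_changed, tag_release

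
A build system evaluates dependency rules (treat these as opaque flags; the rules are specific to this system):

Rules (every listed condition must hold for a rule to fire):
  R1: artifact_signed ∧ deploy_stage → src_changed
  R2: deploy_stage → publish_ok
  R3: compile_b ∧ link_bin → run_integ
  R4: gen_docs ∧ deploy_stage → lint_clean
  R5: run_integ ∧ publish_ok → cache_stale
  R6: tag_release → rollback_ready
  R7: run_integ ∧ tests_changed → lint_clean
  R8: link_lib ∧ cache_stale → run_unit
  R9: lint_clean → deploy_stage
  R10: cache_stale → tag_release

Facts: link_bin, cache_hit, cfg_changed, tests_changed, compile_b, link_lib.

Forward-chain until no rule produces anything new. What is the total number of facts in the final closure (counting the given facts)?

14

Round 1: R3 [compile_b ∧ link_bin → run_integ]. New: run_integ.
Round 2: R7 [run_integ ∧ tests_changed → lint_clean]. New: lint_clean.
Round 3: R9 [lint_clean → deploy_stage]. New: deploy_stage.
Round 4: R2 [deploy_stage → publish_ok]. New: publish_ok.
Round 5: R5 [run_integ ∧ publish_ok → cache_stale]. New: cache_stale.
Round 6: R8 [link_lib ∧ cache_stale → run_unit]; R10 [cache_stale → tag_release]. New: run_unit, tag_release.
Round 7: R6 [tag_release → rollback_ready]. New: rollback_ready.
Closure: {cache_hit, cache_stale, cfg_changed, compile_b, deploy_stage, link_bin, link_lib, lint_clean, publish_ok, rollback_ready, run_integ, run_unit, tag_release, tests_changed} — 14 facts.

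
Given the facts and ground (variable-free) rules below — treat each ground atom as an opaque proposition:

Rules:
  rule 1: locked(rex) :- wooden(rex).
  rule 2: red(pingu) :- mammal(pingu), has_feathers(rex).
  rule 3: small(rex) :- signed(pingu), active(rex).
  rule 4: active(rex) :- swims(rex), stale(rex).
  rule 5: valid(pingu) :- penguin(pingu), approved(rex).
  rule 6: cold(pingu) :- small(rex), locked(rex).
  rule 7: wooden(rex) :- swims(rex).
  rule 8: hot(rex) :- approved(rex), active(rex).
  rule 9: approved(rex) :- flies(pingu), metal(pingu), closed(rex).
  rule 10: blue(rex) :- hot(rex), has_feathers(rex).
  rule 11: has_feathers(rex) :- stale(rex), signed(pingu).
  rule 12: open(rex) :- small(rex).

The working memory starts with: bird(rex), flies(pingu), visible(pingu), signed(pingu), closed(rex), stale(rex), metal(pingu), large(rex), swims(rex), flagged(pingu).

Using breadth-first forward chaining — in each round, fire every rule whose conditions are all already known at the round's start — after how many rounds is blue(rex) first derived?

3

Round 1: rule 4 [active(rex) :- swims(rex), stale(rex).]; rule 7 [wooden(rex) :- swims(rex).]; rule 9 [approved(rex) :- flies(pingu), metal(pingu), closed(rex).]; rule 11 [has_feathers(rex) :- stale(rex), signed(pingu).]. New: active(rex), wooden(rex), approved(rex), has_feathers(rex).
Round 2: rule 1 [locked(rex) :- wooden(rex).]; rule 3 [small(rex) :- signed(pingu), active(rex).]; rule 8 [hot(rex) :- approved(rex), active(rex).]. New: locked(rex), small(rex), hot(rex).
Round 3: rule 6 [cold(pingu) :- small(rex), locked(rex).]; rule 10 [blue(rex) :- hot(rex), has_feathers(rex).]; rule 12 [open(rex) :- small(rex).]. New: cold(pingu), blue(rex), open(rex).
blue(rex) first appears in round 3.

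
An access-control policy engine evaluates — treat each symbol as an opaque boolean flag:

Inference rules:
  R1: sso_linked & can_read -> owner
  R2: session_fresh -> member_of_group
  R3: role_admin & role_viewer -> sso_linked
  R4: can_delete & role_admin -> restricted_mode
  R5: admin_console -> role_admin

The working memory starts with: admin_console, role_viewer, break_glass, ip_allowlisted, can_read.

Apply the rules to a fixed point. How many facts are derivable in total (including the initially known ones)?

Round 1: R5 [admin_console -> role_admin]. New: role_admin.
Round 2: R3 [role_admin & role_viewer -> sso_linked]. New: sso_linked.
Round 3: R1 [sso_linked & can_read -> owner]. New: owner.
Closure: {admin_console, break_glass, can_read, ip_allowlisted, owner, role_admin, role_viewer, sso_linked} — 8 facts.

8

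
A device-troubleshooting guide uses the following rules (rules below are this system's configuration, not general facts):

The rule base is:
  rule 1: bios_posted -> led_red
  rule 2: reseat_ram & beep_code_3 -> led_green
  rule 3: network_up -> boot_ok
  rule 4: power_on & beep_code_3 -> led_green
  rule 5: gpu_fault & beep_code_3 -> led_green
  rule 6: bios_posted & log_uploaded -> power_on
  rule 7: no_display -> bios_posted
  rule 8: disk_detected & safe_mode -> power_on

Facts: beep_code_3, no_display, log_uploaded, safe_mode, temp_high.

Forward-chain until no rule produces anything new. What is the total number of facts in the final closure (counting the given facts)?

Round 1: rule 7 [no_display -> bios_posted]. Adds bios_posted.
Round 2: rule 1 [bios_posted -> led_red]; rule 6 [bios_posted & log_uploaded -> power_on]. Adds led_red, power_on.
Round 3: rule 4 [power_on & beep_code_3 -> led_green]. Adds led_green.
Closure: {beep_code_3, bios_posted, led_green, led_red, log_uploaded, no_display, power_on, safe_mode, temp_high} — 9 facts.

9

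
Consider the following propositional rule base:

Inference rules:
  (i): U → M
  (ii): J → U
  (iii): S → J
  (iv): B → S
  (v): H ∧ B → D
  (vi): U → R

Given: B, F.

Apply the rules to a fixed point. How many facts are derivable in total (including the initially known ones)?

7

[1] (iv) [B → S]. ⇒ new: S.
[2] (iii) [S → J]. ⇒ new: J.
[3] (ii) [J → U]. ⇒ new: U.
[4] (i) [U → M]; (vi) [U → R]. ⇒ new: M, R.
Closure: {B, F, J, M, R, S, U} — 7 facts.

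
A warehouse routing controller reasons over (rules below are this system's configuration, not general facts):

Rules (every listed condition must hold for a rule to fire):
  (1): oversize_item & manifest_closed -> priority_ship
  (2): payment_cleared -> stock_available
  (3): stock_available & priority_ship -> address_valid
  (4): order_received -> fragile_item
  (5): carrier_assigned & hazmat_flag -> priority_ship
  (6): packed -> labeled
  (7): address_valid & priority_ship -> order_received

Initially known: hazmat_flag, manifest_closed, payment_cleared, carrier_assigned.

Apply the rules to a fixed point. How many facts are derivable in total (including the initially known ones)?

9

[1] (2) [payment_cleared -> stock_available]; (5) [carrier_assigned & hazmat_flag -> priority_ship]. ⇒ new: stock_available, priority_ship.
[2] (3) [stock_available & priority_ship -> address_valid]. ⇒ new: address_valid.
[3] (7) [address_valid & priority_ship -> order_received]. ⇒ new: order_received.
[4] (4) [order_received -> fragile_item]. ⇒ new: fragile_item.
Closure: {address_valid, carrier_assigned, fragile_item, hazmat_flag, manifest_closed, order_received, payment_cleared, priority_ship, stock_available} — 9 facts.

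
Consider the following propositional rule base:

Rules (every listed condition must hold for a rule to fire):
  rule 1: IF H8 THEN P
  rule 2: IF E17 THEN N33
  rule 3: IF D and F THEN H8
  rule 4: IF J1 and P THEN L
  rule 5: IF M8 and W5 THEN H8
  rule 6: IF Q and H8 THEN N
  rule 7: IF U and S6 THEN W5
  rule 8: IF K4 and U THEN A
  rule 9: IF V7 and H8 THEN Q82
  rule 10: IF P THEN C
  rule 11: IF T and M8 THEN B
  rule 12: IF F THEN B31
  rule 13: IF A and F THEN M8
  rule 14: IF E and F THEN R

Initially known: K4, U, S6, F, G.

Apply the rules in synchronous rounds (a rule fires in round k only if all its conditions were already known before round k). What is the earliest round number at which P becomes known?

4

Round 1: rule 7 [IF U and S6 THEN W5]; rule 8 [IF K4 and U THEN A]; rule 12 [IF F THEN B31]. Adds W5, A, B31.
Round 2: rule 13 [IF A and F THEN M8]. Adds M8.
Round 3: rule 5 [IF M8 and W5 THEN H8]. Adds H8.
Round 4: rule 1 [IF H8 THEN P]. Adds P.
P first appears in round 4.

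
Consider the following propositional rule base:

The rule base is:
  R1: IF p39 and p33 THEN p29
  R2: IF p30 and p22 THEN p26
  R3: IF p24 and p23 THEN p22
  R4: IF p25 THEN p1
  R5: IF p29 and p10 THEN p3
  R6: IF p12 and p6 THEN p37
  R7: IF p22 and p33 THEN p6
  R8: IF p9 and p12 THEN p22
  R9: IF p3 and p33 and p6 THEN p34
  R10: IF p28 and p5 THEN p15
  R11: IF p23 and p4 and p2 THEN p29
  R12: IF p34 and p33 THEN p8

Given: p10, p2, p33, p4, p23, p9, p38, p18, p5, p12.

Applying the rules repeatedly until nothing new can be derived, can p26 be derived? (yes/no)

Round 1: R8 [IF p9 and p12 THEN p22]; R11 [IF p23 and p4 and p2 THEN p29]. New: p22, p29.
Round 2: R5 [IF p29 and p10 THEN p3]; R7 [IF p22 and p33 THEN p6]. New: p3, p6.
Round 3: R6 [IF p12 and p6 THEN p37]; R9 [IF p3 and p33 and p6 THEN p34]. New: p37, p34.
Round 4: R12 [IF p34 and p33 THEN p8]. New: p8.
Fixed point reached. p26 is concluded only by R2; R2 needs p30 (never derived).

no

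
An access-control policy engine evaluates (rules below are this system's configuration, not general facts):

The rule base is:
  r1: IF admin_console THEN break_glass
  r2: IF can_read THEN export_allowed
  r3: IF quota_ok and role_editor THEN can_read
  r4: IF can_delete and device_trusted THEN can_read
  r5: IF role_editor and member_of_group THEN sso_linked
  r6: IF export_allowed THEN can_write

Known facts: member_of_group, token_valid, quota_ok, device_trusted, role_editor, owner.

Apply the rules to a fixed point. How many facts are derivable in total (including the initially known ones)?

10

Round 1: r3 [IF quota_ok and role_editor THEN can_read]; r5 [IF role_editor and member_of_group THEN sso_linked]. New: can_read, sso_linked.
Round 2: r2 [IF can_read THEN export_allowed]. New: export_allowed.
Round 3: r6 [IF export_allowed THEN can_write]. New: can_write.
Closure: {can_read, can_write, device_trusted, export_allowed, member_of_group, owner, quota_ok, role_editor, sso_linked, token_valid} — 10 facts.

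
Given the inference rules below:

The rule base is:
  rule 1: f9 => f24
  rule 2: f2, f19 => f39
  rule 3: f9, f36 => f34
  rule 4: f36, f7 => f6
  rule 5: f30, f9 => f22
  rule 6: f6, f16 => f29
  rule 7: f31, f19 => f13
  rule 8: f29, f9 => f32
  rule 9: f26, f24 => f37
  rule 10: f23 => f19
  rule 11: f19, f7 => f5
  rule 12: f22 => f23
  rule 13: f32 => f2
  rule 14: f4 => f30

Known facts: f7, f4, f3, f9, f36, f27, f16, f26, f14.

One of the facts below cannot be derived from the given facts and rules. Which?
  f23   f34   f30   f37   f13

Round 1 — rule 1, rule 3, rule 4, rule 14, derive f24, f34, f6, f30.
Round 2 — rule 5, rule 6, rule 9, derive f22, f29, f37.
Round 3 — rule 8, rule 12, derive f32, f23.
Round 4 — rule 10, rule 13, derive f19, f2.
Round 5 — rule 2, rule 11, derive f39, f5.
Derived: f37 (round 2), f34 (round 1), f23 (round 3), f30 (round 1). f13 never appears in any round.

f13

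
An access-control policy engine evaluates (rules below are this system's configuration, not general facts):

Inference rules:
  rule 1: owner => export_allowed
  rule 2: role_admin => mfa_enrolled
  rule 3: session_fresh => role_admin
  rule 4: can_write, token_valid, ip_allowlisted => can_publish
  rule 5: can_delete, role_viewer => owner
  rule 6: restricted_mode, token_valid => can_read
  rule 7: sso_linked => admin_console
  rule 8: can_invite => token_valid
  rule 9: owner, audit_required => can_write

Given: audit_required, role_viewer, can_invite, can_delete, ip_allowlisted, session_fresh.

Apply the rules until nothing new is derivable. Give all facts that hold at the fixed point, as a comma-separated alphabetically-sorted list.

audit_required, can_delete, can_invite, can_publish, can_write, export_allowed, ip_allowlisted, mfa_enrolled, owner, role_admin, role_viewer, session_fresh, token_valid

Round 1: rule 3 [session_fresh => role_admin]; rule 5 [can_delete, role_viewer => owner]; rule 8 [can_invite => token_valid]. Adds role_admin, owner, token_valid.
Round 2: rule 1 [owner => export_allowed]; rule 2 [role_admin => mfa_enrolled]; rule 9 [owner, audit_required => can_write]. Adds export_allowed, mfa_enrolled, can_write.
Round 3: rule 4 [can_write, token_valid, ip_allowlisted => can_publish]. Adds can_publish.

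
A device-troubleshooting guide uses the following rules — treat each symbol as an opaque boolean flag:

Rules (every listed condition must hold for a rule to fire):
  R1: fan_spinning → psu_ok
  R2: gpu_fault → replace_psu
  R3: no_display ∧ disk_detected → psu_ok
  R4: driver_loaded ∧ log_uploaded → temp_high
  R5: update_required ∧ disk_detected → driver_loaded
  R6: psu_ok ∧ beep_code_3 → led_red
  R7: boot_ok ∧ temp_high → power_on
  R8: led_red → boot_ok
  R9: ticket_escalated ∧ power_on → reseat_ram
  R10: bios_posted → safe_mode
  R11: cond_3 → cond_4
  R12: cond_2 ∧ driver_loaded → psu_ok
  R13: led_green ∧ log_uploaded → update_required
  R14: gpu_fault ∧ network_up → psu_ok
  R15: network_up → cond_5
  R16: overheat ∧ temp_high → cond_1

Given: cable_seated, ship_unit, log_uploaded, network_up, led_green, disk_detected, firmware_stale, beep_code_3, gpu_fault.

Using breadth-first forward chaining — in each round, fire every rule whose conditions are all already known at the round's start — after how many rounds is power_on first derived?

Round 1: R2 [gpu_fault → replace_psu]; R13 [led_green ∧ log_uploaded → update_required]; R14 [gpu_fault ∧ network_up → psu_ok]; R15 [network_up → cond_5]. Adds replace_psu, update_required, psu_ok, cond_5.
Round 2: R5 [update_required ∧ disk_detected → driver_loaded]; R6 [psu_ok ∧ beep_code_3 → led_red]. Adds driver_loaded, led_red.
Round 3: R4 [driver_loaded ∧ log_uploaded → temp_high]; R8 [led_red → boot_ok]. Adds temp_high, boot_ok.
Round 4: R7 [boot_ok ∧ temp_high → power_on]. Adds power_on.
power_on first appears in round 4.

4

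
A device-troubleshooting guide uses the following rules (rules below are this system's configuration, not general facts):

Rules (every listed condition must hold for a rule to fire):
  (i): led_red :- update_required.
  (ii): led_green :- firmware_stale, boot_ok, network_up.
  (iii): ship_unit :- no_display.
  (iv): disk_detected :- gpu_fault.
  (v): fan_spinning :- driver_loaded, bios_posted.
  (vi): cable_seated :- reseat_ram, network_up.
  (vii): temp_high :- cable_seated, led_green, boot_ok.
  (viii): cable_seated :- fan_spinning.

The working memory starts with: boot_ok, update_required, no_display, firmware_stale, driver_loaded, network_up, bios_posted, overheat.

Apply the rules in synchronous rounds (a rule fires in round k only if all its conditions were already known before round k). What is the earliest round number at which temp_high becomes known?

3

Round 1 — (i), (ii), (iii), (v), derive led_red, led_green, ship_unit, fan_spinning.
Round 2 — (viii), derive cable_seated.
Round 3 — (vii), derive temp_high.
temp_high first appears in round 3.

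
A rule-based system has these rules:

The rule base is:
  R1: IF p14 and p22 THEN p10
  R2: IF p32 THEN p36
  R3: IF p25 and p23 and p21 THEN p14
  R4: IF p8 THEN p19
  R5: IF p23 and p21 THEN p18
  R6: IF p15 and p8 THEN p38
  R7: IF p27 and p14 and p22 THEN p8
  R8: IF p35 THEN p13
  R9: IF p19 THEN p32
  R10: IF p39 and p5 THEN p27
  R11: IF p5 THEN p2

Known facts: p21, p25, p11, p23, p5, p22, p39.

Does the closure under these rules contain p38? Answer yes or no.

Round 1 — R3, R5, R10, R11, derive p14, p18, p27, p2.
Round 2 — R1, R7, derive p10, p8.
Round 3 — R4, derive p19.
Round 4 — R9, derive p32.
Round 5 — R2, derive p36.
Fixed point reached. p38 is concluded only by R6; R6 needs p15 (never derived).

no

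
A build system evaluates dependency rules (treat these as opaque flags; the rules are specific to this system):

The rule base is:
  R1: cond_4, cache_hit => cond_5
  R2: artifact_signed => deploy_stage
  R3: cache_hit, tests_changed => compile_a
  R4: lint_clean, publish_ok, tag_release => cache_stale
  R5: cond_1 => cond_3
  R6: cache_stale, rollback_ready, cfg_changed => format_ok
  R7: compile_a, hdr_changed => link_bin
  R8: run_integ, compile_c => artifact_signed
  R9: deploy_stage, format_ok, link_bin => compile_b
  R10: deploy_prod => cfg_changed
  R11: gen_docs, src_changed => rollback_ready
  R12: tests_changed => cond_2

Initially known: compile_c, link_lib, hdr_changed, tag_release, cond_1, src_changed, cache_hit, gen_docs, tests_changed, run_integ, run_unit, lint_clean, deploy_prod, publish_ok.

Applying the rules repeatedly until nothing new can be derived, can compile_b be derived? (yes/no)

Round 1: R3 [cache_hit, tests_changed => compile_a]; R4 [lint_clean, publish_ok, tag_release => cache_stale]; R5 [cond_1 => cond_3]; R8 [run_integ, compile_c => artifact_signed]; R10 [deploy_prod => cfg_changed]; R11 [gen_docs, src_changed => rollback_ready]; R12 [tests_changed => cond_2]. Adds compile_a, cache_stale, cond_3, artifact_signed, cfg_changed, rollback_ready, cond_2.
Round 2: R2 [artifact_signed => deploy_stage]; R6 [cache_stale, rollback_ready, cfg_changed => format_ok]; R7 [compile_a, hdr_changed => link_bin]. Adds deploy_stage, format_ok, link_bin.
Round 3: R9 [deploy_stage, format_ok, link_bin => compile_b]. Adds compile_b.
compile_b appears in round 3, so it is derivable.

yes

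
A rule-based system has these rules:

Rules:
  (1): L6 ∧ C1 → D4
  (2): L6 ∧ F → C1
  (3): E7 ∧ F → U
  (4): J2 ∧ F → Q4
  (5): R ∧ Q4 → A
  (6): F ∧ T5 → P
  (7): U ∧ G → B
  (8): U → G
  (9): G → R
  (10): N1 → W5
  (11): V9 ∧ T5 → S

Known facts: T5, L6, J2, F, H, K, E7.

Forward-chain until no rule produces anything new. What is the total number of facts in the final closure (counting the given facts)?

16

Round 1 fires (2), (3), (4), (6), giving C1, U, Q4, P.
Round 2 fires (1), (8), giving D4, G.
Round 3 fires (7), (9), giving B, R.
Round 4 fires (5), giving A.
Closure: {A, B, C1, D4, E7, F, G, H, J2, K, L6, P, Q4, R, T5, U} — 16 facts.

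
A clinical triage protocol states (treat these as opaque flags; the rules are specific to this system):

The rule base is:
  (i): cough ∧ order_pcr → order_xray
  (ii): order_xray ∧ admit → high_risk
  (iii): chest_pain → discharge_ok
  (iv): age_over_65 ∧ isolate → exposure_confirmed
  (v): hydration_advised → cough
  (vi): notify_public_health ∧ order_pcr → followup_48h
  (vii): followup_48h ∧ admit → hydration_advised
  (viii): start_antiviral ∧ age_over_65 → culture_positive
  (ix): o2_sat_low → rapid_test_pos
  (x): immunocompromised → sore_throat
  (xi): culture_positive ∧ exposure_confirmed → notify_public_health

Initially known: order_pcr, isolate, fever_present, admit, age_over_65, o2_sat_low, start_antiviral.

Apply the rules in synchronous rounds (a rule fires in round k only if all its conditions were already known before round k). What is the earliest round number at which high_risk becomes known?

Round 1: (iv) [age_over_65 ∧ isolate → exposure_confirmed]; (viii) [start_antiviral ∧ age_over_65 → culture_positive]; (ix) [o2_sat_low → rapid_test_pos]. New: exposure_confirmed, culture_positive, rapid_test_pos.
Round 2: (xi) [culture_positive ∧ exposure_confirmed → notify_public_health]. New: notify_public_health.
Round 3: (vi) [notify_public_health ∧ order_pcr → followup_48h]. New: followup_48h.
Round 4: (vii) [followup_48h ∧ admit → hydration_advised]. New: hydration_advised.
Round 5: (v) [hydration_advised → cough]. New: cough.
Round 6: (i) [cough ∧ order_pcr → order_xray]. New: order_xray.
Round 7: (ii) [order_xray ∧ admit → high_risk]. New: high_risk.
high_risk first appears in round 7.

7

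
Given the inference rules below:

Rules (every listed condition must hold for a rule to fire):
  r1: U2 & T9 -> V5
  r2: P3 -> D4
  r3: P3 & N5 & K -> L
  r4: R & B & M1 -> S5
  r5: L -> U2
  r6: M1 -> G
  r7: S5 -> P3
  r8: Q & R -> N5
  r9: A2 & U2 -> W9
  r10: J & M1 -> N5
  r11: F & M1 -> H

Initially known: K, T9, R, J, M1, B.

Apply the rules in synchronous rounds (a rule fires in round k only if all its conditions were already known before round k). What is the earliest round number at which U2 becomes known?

4

Round 1: r4 [R & B & M1 -> S5]; r6 [M1 -> G]; r10 [J & M1 -> N5]. Adds S5, G, N5.
Round 2: r7 [S5 -> P3]. Adds P3.
Round 3: r2 [P3 -> D4]; r3 [P3 & N5 & K -> L]. Adds D4, L.
Round 4: r5 [L -> U2]. Adds U2.
U2 first appears in round 4.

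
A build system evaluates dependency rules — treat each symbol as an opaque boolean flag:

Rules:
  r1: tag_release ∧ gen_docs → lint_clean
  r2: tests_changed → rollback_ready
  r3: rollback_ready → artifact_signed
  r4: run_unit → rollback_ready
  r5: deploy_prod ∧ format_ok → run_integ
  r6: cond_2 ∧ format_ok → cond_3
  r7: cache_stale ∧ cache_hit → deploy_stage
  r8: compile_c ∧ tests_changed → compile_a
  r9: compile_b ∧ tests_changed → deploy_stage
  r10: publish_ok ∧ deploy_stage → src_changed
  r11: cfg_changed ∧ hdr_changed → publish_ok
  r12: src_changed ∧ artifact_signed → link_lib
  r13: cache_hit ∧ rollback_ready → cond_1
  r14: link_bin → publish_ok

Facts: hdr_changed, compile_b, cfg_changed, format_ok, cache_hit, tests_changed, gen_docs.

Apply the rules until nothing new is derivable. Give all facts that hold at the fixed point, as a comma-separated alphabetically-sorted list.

artifact_signed, cache_hit, cfg_changed, compile_b, cond_1, deploy_stage, format_ok, gen_docs, hdr_changed, link_lib, publish_ok, rollback_ready, src_changed, tests_changed

Round 1: r2 [tests_changed → rollback_ready]; r9 [compile_b ∧ tests_changed → deploy_stage]; r11 [cfg_changed ∧ hdr_changed → publish_ok]. Adds rollback_ready, deploy_stage, publish_ok.
Round 2: r3 [rollback_ready → artifact_signed]; r10 [publish_ok ∧ deploy_stage → src_changed]; r13 [cache_hit ∧ rollback_ready → cond_1]. Adds artifact_signed, src_changed, cond_1.
Round 3: r12 [src_changed ∧ artifact_signed → link_lib]. Adds link_lib.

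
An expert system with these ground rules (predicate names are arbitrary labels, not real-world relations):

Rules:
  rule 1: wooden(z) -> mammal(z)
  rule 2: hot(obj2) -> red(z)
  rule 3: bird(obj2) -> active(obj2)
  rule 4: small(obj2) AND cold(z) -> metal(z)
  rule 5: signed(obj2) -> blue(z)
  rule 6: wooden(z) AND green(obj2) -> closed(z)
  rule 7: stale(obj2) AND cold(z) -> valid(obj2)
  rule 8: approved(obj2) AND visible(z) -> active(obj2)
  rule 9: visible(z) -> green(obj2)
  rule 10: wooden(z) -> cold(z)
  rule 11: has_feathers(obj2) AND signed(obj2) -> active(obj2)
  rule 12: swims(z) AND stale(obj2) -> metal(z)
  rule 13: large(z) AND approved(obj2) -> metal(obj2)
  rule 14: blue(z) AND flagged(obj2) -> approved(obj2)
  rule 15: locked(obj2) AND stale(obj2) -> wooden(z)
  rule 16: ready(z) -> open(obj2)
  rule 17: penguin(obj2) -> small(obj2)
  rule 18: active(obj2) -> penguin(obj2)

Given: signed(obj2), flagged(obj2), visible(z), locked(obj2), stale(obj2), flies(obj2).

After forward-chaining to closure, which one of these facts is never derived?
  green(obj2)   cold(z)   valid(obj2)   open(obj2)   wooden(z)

Round 1 — rule 5, rule 9, rule 15, derive blue(z), green(obj2), wooden(z).
Round 2 — rule 1, rule 6, rule 10, rule 14, derive mammal(z), closed(z), cold(z), approved(obj2).
Round 3 — rule 7, rule 8, derive valid(obj2), active(obj2).
Round 4 — rule 18, derive penguin(obj2).
Round 5 — rule 17, derive small(obj2).
Round 6 — rule 4, derive metal(z).
Derived: green(obj2) (round 1), valid(obj2) (round 3), wooden(z) (round 1), cold(z) (round 2). open(obj2) never appears in any round.

open(obj2)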